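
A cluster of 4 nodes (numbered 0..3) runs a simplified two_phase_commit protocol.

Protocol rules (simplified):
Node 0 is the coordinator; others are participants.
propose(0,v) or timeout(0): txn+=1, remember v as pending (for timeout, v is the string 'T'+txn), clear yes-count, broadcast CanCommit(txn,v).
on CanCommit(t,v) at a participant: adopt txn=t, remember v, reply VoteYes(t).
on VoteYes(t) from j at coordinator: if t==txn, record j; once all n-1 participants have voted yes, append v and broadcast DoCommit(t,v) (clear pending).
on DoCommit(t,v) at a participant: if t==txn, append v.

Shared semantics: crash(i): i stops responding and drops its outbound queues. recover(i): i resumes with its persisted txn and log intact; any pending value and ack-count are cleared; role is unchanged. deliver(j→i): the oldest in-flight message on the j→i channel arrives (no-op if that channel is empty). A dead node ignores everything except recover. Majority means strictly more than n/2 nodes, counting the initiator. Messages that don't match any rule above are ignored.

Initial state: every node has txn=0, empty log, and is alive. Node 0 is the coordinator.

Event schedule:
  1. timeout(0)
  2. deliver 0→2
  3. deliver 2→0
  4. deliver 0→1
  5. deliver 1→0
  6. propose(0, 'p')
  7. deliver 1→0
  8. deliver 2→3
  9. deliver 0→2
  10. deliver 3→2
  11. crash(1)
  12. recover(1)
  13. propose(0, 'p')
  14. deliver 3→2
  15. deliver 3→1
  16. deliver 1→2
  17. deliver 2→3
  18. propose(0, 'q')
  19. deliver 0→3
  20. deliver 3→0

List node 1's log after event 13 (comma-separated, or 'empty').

1. timeout(0):  <0:coor t1 ->
2. deliver 0→2:  <2:part t1 ->
3. deliver 2→0:  nop
4. deliver 0→1:  <1:part t1 ->
5. deliver 1→0:  nop
6. propose(0,'p'):  <0:coor t2 ->
7. deliver 1→0:  nop
8. deliver 2→3:  nop
9. deliver 0→2:  <2:part t2 ->
10. deliver 3→2:  nop
11. crash(1):  <1:✗part t1 ->
12. recover(1):  <1:part t1 ->
13. propose(0,'p'):  <0:coor t3 ->

empty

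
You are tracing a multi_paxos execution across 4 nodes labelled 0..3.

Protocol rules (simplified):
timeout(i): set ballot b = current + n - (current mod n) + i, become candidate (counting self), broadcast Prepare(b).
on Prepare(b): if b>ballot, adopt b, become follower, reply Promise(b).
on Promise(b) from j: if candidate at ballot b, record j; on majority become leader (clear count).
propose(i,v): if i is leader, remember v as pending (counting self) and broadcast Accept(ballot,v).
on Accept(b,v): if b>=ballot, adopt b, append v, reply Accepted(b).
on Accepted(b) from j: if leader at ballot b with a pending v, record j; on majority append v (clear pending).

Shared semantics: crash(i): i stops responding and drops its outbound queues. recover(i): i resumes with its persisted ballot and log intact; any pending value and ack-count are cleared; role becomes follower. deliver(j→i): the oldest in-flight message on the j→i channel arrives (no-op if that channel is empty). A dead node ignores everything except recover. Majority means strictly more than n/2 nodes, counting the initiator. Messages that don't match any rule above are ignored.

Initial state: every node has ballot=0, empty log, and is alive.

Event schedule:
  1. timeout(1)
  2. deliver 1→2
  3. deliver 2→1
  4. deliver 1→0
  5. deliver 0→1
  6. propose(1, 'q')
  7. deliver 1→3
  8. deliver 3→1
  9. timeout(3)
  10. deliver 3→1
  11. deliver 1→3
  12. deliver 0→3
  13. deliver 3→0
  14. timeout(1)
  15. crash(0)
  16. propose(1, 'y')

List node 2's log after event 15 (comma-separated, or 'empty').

empty

after 1 — timeout(1): n1:cand/b5/[-]
after 2 — deliver 1→2: n2:foll/b5/[-]
after 3 — deliver 2→1: ·
after 4 — deliver 1→0: n0:foll/b5/[-]
after 5 — deliver 0→1: n1:lead/b5/[-]
after 6 — propose(1,'q'): ·
after 7 — deliver 1→3: n3:foll/b5/[-]
after 8 — deliver 3→1: ·
after 9 — timeout(3): n3:cand/b11/[-]
after 10 — deliver 3→1: n1:foll/b11/[-]
after 11 — deliver 1→3: ·
after 12 — deliver 0→3: ·
after 13 — deliver 3→0: n0:foll/b11/[-]
after 14 — timeout(1): n1:cand/b13/[-]
after 15 — crash(0): n0:✗foll/b11/[-]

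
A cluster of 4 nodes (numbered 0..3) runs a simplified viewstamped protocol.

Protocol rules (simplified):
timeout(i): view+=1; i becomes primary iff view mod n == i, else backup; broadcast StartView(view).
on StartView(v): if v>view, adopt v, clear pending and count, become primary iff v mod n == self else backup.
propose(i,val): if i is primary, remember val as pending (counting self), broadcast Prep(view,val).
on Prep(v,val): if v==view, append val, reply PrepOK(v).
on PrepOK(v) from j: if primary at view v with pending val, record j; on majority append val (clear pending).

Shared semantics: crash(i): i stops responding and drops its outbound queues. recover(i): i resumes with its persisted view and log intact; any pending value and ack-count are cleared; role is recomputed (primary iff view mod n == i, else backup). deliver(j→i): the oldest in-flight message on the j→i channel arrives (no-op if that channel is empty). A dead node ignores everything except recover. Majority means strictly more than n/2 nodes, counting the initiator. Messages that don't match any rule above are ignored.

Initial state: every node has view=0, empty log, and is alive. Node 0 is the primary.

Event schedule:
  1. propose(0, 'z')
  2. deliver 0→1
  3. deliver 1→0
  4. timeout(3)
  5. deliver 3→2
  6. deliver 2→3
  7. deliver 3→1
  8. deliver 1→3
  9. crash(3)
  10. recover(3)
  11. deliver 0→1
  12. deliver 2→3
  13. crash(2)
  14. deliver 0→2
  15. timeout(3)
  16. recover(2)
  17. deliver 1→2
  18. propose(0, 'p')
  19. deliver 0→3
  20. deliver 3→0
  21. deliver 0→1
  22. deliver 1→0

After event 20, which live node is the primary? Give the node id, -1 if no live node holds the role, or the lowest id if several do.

[1] propose(0,'z') → ∅
[2] deliver 0→1 → N1(back v0 [z])
[3] deliver 1→0 → ∅
[4] timeout(3) → N3(back v1 [-])
[5] deliver 3→2 → N2(back v1 [-])
[6] deliver 2→3 → ∅
[7] deliver 3→1 → N1(prim v1 [z])
[8] deliver 1→3 → ∅
[9] crash(3) → N3(✗back v1 [-])
[10] recover(3) → N3(back v1 [-])
[11] deliver 0→1 → ∅
[12] deliver 2→3 → ∅
[13] crash(2) → N2(✗back v1 [-])
[14] deliver 0→2 → ∅
[15] timeout(3) → N3(back v2 [-])
[16] recover(2) → N2(back v1 [-])
[17] deliver 1→2 → ∅
[18] propose(0,'p') → ∅
[19] deliver 0→3 → ∅
[20] deliver 3→0 → N0(back v2 [-])

1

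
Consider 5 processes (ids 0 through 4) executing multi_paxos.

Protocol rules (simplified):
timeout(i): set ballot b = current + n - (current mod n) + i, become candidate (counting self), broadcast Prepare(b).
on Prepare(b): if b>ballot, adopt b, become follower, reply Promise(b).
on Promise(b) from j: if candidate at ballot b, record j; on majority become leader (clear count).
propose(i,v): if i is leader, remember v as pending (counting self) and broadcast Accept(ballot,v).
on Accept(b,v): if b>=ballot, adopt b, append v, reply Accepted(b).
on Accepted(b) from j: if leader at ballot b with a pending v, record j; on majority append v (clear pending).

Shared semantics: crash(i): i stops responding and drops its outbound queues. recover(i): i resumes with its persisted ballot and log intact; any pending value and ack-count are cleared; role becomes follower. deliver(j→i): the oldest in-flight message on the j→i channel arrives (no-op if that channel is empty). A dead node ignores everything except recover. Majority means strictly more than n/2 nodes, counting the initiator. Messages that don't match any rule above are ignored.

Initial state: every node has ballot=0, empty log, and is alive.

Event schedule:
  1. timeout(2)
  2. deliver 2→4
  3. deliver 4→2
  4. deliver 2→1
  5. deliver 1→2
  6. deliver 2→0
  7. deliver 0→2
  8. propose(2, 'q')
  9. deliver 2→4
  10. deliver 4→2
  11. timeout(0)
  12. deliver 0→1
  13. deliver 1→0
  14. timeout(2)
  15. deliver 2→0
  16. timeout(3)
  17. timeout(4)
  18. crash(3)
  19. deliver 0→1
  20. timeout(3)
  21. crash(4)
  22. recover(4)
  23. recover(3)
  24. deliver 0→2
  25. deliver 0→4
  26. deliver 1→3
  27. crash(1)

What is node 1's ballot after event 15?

10

1. timeout(2):  <2:cand b7 ->
2. deliver 2→4:  <4:foll b7 ->
3. deliver 4→2:  nop
4. deliver 2→1:  <1:foll b7 ->
5. deliver 1→2:  <2:lead b7 ->
6. deliver 2→0:  <0:foll b7 ->
7. deliver 0→2:  nop
8. propose(2,'q'):  nop
9. deliver 2→4:  <4:foll b7 q>
10. deliver 4→2:  nop
11. timeout(0):  <0:cand b10 ->
12. deliver 0→1:  <1:foll b10 ->
13. deliver 1→0:  nop
14. timeout(2):  <2:cand b12 ->
15. deliver 2→0:  nop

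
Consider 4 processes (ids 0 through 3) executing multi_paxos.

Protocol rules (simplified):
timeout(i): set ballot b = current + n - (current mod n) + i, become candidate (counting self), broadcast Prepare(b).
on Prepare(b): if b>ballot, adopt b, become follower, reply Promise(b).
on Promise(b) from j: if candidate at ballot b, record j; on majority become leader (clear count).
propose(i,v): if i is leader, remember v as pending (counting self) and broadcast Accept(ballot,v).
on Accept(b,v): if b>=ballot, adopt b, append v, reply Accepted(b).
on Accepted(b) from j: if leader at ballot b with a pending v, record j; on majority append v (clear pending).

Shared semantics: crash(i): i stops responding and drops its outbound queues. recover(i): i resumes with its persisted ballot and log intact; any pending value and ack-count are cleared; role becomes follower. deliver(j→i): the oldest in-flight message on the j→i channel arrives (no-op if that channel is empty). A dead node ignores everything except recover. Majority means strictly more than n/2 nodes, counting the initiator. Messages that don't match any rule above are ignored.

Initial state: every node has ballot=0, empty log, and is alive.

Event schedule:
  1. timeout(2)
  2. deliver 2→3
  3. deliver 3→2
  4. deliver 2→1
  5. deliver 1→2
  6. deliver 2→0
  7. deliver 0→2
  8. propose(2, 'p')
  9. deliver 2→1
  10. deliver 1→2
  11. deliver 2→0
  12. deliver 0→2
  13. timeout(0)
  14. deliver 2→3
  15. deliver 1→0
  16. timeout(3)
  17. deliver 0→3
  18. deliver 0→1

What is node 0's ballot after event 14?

8

[1] timeout(2) → N2(cand b6 [-])
[2] deliver 2→3 → N3(foll b6 [-])
[3] deliver 3→2 → ∅
[4] deliver 2→1 → N1(foll b6 [-])
[5] deliver 1→2 → N2(lead b6 [-])
[6] deliver 2→0 → N0(foll b6 [-])
[7] deliver 0→2 → ∅
[8] propose(2,'p') → ∅
[9] deliver 2→1 → N1(foll b6 [p])
[10] deliver 1→2 → ∅
[11] deliver 2→0 → N0(foll b6 [p])
[12] deliver 0→2 → N2(lead b6 [p])
[13] timeout(0) → N0(cand b8 [p])
[14] deliver 2→3 → N3(foll b6 [p])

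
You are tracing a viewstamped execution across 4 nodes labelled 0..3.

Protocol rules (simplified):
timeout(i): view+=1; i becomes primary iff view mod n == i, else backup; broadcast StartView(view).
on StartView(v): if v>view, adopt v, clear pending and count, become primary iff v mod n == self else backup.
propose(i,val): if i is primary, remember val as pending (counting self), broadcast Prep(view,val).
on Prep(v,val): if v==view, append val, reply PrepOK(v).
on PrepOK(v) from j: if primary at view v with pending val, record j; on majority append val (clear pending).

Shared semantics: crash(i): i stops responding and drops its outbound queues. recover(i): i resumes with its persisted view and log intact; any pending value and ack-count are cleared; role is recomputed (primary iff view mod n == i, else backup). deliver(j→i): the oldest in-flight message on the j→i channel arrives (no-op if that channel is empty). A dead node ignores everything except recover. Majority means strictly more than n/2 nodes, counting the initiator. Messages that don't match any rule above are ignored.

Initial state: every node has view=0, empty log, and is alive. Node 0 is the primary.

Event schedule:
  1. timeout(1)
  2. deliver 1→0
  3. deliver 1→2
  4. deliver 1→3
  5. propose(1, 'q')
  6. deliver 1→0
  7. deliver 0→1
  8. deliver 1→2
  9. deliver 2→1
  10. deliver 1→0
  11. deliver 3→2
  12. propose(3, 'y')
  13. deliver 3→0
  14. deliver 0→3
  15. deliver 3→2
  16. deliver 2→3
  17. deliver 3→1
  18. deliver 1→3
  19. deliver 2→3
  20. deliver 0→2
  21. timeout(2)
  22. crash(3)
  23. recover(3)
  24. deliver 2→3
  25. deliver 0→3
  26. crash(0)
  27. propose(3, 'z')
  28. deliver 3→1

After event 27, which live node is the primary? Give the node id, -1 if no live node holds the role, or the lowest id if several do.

after 1 — timeout(1): n1:prim/v1/[-]
after 2 — deliver 1→0: n0:back/v1/[-]
after 3 — deliver 1→2: n2:back/v1/[-]
after 4 — deliver 1→3: n3:back/v1/[-]
after 5 — propose(1,'q'): ·
after 6 — deliver 1→0: n0:back/v1/[q]
after 7 — deliver 0→1: ·
after 8 — deliver 1→2: n2:back/v1/[q]
after 9 — deliver 2→1: n1:prim/v1/[q]
after 10 — deliver 1→0: ·
after 11 — deliver 3→2: ·
after 12 — propose(3,'y'): ·
after 13 — deliver 3→0: ·
after 14 — deliver 0→3: ·
after 15 — deliver 3→2: ·
after 16 — deliver 2→3: ·
after 17 — deliver 3→1: ·
after 18 — deliver 1→3: n3:back/v1/[q]
after 19 — deliver 2→3: ·
after 20 — deliver 0→2: ·
after 21 — timeout(2): n2:prim/v2/[q]
after 22 — crash(3): n3:✗back/v1/[q]
after 23 — recover(3): n3:back/v1/[q]
after 24 — deliver 2→3: n3:back/v2/[q]
after 25 — deliver 0→3: ·
after 26 — crash(0): n0:✗back/v1/[q]
after 27 — propose(3,'z'): ·

1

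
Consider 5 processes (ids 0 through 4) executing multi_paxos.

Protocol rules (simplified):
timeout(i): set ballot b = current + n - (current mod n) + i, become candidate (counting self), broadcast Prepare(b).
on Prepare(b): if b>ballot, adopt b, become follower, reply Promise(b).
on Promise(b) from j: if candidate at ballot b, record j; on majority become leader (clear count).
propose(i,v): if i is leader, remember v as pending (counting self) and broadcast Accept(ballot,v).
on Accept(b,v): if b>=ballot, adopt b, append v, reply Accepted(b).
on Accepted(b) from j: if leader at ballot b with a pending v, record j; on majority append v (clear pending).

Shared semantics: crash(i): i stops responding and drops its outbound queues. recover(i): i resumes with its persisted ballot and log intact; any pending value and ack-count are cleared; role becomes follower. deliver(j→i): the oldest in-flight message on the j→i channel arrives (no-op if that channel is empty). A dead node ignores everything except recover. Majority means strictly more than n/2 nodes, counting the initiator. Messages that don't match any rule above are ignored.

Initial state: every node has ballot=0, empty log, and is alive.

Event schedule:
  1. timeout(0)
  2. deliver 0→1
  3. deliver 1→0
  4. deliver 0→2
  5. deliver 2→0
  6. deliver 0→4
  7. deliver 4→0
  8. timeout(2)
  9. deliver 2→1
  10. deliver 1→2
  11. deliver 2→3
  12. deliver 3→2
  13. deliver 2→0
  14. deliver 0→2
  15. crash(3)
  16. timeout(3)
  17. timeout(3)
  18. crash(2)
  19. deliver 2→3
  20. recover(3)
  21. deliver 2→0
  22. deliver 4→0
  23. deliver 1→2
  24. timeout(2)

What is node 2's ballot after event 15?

step 1 timeout(0): 0={cand,b=5,log=-}
step 2 deliver 0→1: 1={foll,b=5,log=-}
step 3 deliver 1→0: —
step 4 deliver 0→2: 2={foll,b=5,log=-}
step 5 deliver 2→0: 0={lead,b=5,log=-}
step 6 deliver 0→4: 4={foll,b=5,log=-}
step 7 deliver 4→0: —
step 8 timeout(2): 2={cand,b=12,log=-}
step 9 deliver 2→1: 1={foll,b=12,log=-}
step 10 deliver 1→2: —
step 11 deliver 2→3: 3={foll,b=12,log=-}
step 12 deliver 3→2: 2={lead,b=12,log=-}
step 13 deliver 2→0: 0={foll,b=12,log=-}
step 14 deliver 0→2: —
step 15 crash(3): 3={✗foll,b=12,log=-}

12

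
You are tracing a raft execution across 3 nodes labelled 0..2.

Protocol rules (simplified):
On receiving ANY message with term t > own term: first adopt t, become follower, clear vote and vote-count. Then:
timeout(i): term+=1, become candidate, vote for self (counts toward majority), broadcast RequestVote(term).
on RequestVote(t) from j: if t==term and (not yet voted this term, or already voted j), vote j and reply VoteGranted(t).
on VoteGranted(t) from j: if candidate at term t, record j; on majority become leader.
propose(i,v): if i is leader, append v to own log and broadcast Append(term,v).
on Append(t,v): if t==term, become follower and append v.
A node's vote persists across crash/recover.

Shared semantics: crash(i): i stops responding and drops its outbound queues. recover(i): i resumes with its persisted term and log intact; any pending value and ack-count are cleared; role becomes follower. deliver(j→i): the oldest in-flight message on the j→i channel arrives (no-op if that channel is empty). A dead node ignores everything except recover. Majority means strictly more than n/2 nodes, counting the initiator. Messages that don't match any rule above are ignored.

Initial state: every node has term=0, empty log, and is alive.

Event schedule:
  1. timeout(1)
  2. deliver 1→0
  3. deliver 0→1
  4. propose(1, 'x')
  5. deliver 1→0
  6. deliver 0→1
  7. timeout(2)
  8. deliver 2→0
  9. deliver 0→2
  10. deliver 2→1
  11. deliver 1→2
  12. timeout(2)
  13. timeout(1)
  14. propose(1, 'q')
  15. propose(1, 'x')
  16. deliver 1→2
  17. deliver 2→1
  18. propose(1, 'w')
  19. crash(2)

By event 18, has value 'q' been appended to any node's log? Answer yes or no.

no

[1] timeout(1) → N1(cand t1 [-])
[2] deliver 1→0 → N0(foll t1 [-])
[3] deliver 0→1 → N1(lead t1 [-])
[4] propose(1,'x') → N1(lead t1 [x])
[5] deliver 1→0 → N0(foll t1 [x])
[6] deliver 0→1 → ∅
[7] timeout(2) → N2(cand t1 [-])
[8] deliver 2→0 → ∅
[9] deliver 0→2 → ∅
[10] deliver 2→1 → ∅
[11] deliver 1→2 → ∅
[12] timeout(2) → N2(cand t2 [-])
[13] timeout(1) → N1(cand t2 [x])
[14] propose(1,'q') → ∅
[15] propose(1,'x') → ∅
[16] deliver 1→2 → ∅
[17] deliver 2→1 → ∅
[18] propose(1,'w') → ∅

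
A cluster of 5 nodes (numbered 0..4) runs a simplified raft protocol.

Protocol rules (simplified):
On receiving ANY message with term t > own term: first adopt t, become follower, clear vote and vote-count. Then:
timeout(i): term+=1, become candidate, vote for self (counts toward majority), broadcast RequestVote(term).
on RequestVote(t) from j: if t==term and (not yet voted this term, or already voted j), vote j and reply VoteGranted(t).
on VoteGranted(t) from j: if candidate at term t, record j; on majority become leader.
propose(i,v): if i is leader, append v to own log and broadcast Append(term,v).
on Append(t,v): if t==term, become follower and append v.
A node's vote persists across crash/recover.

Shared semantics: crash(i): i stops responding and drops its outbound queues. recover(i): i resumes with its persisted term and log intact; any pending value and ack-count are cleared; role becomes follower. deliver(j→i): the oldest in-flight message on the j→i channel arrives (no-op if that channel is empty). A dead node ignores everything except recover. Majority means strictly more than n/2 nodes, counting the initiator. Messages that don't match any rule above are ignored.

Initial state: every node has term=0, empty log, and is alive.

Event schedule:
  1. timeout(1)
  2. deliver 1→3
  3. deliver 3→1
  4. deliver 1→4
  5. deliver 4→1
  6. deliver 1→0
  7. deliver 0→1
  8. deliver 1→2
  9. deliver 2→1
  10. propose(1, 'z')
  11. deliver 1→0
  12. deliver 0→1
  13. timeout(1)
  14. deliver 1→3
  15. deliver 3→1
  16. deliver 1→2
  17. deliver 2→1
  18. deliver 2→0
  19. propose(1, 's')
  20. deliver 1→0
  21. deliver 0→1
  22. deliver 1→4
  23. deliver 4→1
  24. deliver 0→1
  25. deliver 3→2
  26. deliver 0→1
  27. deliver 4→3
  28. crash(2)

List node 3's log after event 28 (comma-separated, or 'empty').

z

1. timeout(1):  <1:cand t1 ->
2. deliver 1→3:  <3:foll t1 ->
3. deliver 3→1:  nop
4. deliver 1→4:  <4:foll t1 ->
5. deliver 4→1:  <1:lead t1 ->
6. deliver 1→0:  <0:foll t1 ->
7. deliver 0→1:  nop
8. deliver 1→2:  <2:foll t1 ->
9. deliver 2→1:  nop
10. propose(1,'z'):  <1:lead t1 z>
11. deliver 1→0:  <0:foll t1 z>
12. deliver 0→1:  nop
13. timeout(1):  <1:cand t2 z>
14. deliver 1→3:  <3:foll t1 z>
15. deliver 3→1:  nop
16. deliver 1→2:  <2:foll t1 z>
17. deliver 2→1:  nop
18. deliver 2→0:  nop
19. propose(1,'s'):  nop
20. deliver 1→0:  <0:foll t2 z>
21. deliver 0→1:  nop
22. deliver 1→4:  <4:foll t1 z>
23. deliver 4→1:  nop
24. deliver 0→1:  nop
25. deliver 3→2:  nop
26. deliver 0→1:  nop
27. deliver 4→3:  nop
28. crash(2):  <2:✗foll t1 z>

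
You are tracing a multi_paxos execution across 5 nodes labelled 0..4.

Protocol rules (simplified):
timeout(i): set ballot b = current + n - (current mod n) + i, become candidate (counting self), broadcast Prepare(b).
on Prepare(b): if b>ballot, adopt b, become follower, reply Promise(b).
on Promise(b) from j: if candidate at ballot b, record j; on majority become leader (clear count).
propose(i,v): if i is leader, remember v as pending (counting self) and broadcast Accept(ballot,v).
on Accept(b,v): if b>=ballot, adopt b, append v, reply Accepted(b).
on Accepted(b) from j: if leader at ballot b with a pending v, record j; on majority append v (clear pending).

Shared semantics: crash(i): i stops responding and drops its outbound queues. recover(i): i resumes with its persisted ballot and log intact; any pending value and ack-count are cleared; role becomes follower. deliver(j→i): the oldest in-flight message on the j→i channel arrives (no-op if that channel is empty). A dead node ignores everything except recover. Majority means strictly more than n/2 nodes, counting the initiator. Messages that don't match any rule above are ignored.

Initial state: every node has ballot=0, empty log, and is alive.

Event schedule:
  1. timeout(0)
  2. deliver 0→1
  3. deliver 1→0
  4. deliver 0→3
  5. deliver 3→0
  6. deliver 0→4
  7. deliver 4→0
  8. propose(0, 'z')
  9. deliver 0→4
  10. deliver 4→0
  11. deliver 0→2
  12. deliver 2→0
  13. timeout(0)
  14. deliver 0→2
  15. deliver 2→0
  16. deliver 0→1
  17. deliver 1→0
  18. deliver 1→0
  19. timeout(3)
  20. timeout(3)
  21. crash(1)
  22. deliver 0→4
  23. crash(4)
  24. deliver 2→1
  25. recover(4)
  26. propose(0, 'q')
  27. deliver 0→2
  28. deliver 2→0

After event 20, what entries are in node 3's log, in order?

e1 timeout(0): 0[cand,b=5,-]
e2 deliver 0→1: 1[foll,b=5,-]
e3 deliver 1→0: ·
e4 deliver 0→3: 3[foll,b=5,-]
e5 deliver 3→0: 0[lead,b=5,-]
e6 deliver 0→4: 4[foll,b=5,-]
e7 deliver 4→0: ·
e8 propose(0,'z'): ·
e9 deliver 0→4: 4[foll,b=5,z]
e10 deliver 4→0: ·
e11 deliver 0→2: 2[foll,b=5,-]
e12 deliver 2→0: ·
e13 timeout(0): 0[cand,b=10,-]
e14 deliver 0→2: 2[foll,b=5,z]
e15 deliver 2→0: ·
e16 deliver 0→1: 1[foll,b=5,z]
e17 deliver 1→0: ·
e18 deliver 1→0: ·
e19 timeout(3): 3[cand,b=13,-]
e20 timeout(3): 3[cand,b=18,-]

empty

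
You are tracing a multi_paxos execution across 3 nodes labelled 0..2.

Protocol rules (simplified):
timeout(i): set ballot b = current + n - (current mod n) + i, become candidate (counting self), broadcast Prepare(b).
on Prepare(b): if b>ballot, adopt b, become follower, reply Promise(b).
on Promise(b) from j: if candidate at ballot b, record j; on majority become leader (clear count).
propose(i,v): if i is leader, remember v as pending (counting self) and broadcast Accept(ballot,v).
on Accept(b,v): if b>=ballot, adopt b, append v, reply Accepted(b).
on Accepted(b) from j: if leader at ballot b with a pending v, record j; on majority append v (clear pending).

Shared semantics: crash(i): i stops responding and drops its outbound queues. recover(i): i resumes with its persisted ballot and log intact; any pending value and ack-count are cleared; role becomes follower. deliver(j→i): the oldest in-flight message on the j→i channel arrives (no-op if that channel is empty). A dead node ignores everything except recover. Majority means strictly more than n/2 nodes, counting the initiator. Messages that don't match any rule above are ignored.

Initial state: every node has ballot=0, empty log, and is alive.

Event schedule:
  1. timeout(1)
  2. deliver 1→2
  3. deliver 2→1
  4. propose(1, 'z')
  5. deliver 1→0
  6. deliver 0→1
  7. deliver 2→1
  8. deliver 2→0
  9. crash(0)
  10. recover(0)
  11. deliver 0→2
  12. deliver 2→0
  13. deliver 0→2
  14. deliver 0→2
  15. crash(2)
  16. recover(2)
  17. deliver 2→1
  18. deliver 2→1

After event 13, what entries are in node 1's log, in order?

empty

[1] timeout(1) → N1(cand b4 [-])
[2] deliver 1→2 → N2(foll b4 [-])
[3] deliver 2→1 → N1(lead b4 [-])
[4] propose(1,'z') → ∅
[5] deliver 1→0 → N0(foll b4 [-])
[6] deliver 0→1 → ∅
[7] deliver 2→1 → ∅
[8] deliver 2→0 → ∅
[9] crash(0) → N0(✗foll b4 [-])
[10] recover(0) → N0(foll b4 [-])
[11] deliver 0→2 → ∅
[12] deliver 2→0 → ∅
[13] deliver 0→2 → ∅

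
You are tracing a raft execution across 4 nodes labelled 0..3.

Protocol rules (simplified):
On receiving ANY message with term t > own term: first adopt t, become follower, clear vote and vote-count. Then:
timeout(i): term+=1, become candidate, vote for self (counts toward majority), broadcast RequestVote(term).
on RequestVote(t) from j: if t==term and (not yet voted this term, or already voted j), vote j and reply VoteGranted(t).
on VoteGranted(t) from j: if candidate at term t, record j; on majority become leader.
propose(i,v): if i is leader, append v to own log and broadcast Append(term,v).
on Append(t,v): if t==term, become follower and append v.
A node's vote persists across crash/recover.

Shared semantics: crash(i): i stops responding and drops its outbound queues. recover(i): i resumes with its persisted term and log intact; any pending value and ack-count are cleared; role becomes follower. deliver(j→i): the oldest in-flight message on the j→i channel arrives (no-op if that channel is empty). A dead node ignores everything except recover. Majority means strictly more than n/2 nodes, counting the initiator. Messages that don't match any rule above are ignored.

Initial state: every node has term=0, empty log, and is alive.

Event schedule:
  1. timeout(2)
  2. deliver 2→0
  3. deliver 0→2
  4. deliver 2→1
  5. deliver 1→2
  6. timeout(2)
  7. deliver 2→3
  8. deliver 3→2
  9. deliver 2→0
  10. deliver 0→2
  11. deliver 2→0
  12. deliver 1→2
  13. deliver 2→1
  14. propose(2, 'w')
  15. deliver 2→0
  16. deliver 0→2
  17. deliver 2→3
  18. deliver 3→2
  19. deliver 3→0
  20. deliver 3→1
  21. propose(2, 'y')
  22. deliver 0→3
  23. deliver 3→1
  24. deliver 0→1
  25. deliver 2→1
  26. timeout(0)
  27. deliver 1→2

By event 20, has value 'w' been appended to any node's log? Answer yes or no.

[1] timeout(2) → N2(cand t1 [-])
[2] deliver 2→0 → N0(foll t1 [-])
[3] deliver 0→2 → ∅
[4] deliver 2→1 → N1(foll t1 [-])
[5] deliver 1→2 → N2(lead t1 [-])
[6] timeout(2) → N2(cand t2 [-])
[7] deliver 2→3 → N3(foll t1 [-])
[8] deliver 3→2 → ∅
[9] deliver 2→0 → N0(foll t2 [-])
[10] deliver 0→2 → ∅
[11] deliver 2→0 → ∅
[12] deliver 1→2 → ∅
[13] deliver 2→1 → N1(foll t2 [-])
[14] propose(2,'w') → ∅
[15] deliver 2→0 → ∅
[16] deliver 0→2 → ∅
[17] deliver 2→3 → N3(foll t2 [-])
[18] deliver 3→2 → N2(lead t2 [-])
[19] deliver 3→0 → ∅
[20] deliver 3→1 → ∅

no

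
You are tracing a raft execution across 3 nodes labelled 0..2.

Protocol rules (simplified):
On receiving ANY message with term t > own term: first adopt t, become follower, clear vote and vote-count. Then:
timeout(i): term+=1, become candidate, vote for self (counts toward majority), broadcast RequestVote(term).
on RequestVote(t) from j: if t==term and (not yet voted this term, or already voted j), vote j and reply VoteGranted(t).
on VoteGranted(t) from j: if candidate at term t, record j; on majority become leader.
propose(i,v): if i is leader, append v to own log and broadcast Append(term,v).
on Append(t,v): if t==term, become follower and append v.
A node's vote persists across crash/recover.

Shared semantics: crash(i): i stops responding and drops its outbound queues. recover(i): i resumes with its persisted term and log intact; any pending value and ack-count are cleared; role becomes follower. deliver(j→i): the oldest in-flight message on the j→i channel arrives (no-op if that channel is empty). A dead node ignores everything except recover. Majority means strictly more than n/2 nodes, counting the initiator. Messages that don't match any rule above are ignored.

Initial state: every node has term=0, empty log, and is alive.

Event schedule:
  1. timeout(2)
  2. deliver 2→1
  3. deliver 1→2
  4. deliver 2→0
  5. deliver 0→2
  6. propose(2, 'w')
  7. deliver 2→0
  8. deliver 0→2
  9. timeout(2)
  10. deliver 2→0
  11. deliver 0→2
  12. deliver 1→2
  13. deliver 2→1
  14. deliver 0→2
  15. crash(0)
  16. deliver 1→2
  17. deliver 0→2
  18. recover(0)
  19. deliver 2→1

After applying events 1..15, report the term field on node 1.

after 1 — timeout(2): n2:cand/t1/[-]
after 2 — deliver 2→1: n1:foll/t1/[-]
after 3 — deliver 1→2: n2:lead/t1/[-]
after 4 — deliver 2→0: n0:foll/t1/[-]
after 5 — deliver 0→2: ·
after 6 — propose(2,'w'): n2:lead/t1/[w]
after 7 — deliver 2→0: n0:foll/t1/[w]
after 8 — deliver 0→2: ·
after 9 — timeout(2): n2:cand/t2/[w]
after 10 — deliver 2→0: n0:foll/t2/[w]
after 11 — deliver 0→2: n2:lead/t2/[w]
after 12 — deliver 1→2: ·
after 13 — deliver 2→1: n1:foll/t1/[w]
after 14 — deliver 0→2: ·
after 15 — crash(0): n0:✗foll/t2/[w]

1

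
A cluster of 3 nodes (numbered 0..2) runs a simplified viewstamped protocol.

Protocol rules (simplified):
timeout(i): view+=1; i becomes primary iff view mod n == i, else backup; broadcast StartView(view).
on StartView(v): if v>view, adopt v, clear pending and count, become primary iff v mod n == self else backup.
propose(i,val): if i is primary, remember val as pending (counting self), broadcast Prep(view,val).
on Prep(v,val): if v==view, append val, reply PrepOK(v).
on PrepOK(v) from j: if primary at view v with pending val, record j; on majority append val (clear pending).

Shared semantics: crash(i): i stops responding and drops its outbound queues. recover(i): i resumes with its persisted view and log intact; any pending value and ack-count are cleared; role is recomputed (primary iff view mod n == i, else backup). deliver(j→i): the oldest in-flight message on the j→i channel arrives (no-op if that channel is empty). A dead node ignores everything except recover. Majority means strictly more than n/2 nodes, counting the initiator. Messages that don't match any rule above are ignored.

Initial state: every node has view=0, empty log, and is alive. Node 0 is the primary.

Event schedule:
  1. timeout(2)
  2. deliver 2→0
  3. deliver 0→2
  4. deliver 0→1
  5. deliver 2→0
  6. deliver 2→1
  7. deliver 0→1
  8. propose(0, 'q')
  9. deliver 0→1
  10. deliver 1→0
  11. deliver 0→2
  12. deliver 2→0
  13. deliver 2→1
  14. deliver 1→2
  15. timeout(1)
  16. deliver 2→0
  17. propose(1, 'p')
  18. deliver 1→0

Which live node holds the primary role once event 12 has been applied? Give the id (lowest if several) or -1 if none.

e1 timeout(2): 2[back,v=1,-]
e2 deliver 2→0: 0[back,v=1,-]
e3 deliver 0→2: ·
e4 deliver 0→1: ·
e5 deliver 2→0: ·
e6 deliver 2→1: 1[prim,v=1,-]
e7 deliver 0→1: ·
e8 propose(0,'q'): ·
e9 deliver 0→1: ·
e10 deliver 1→0: ·
e11 deliver 0→2: ·
e12 deliver 2→0: ·

1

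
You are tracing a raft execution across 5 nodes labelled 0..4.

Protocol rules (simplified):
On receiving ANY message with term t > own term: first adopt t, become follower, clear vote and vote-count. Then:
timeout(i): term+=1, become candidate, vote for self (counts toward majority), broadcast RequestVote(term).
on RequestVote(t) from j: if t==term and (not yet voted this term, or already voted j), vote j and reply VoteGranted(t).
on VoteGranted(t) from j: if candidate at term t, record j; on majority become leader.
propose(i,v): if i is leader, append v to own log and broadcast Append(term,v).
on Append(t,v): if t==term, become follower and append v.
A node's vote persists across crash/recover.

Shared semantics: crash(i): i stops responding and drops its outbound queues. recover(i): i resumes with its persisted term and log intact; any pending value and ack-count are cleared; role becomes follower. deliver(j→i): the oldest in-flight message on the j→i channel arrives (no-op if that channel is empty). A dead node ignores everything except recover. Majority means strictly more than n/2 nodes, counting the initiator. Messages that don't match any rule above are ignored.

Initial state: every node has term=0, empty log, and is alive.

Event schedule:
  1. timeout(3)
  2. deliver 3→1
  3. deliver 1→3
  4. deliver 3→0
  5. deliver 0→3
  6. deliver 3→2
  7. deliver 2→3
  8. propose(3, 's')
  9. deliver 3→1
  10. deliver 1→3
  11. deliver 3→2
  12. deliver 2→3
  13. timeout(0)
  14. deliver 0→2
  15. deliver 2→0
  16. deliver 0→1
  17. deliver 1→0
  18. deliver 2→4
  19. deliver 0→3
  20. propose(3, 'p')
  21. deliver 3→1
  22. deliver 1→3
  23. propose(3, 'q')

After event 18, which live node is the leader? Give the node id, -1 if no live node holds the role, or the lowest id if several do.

1. timeout(3):  <3:cand t1 ->
2. deliver 3→1:  <1:foll t1 ->
3. deliver 1→3:  nop
4. deliver 3→0:  <0:foll t1 ->
5. deliver 0→3:  <3:lead t1 ->
6. deliver 3→2:  <2:foll t1 ->
7. deliver 2→3:  nop
8. propose(3,'s'):  <3:lead t1 s>
9. deliver 3→1:  <1:foll t1 s>
10. deliver 1→3:  nop
11. deliver 3→2:  <2:foll t1 s>
12. deliver 2→3:  nop
13. timeout(0):  <0:cand t2 ->
14. deliver 0→2:  <2:foll t2 s>
15. deliver 2→0:  nop
16. deliver 0→1:  <1:foll t2 s>
17. deliver 1→0:  <0:lead t2 ->
18. deliver 2→4:  nop

0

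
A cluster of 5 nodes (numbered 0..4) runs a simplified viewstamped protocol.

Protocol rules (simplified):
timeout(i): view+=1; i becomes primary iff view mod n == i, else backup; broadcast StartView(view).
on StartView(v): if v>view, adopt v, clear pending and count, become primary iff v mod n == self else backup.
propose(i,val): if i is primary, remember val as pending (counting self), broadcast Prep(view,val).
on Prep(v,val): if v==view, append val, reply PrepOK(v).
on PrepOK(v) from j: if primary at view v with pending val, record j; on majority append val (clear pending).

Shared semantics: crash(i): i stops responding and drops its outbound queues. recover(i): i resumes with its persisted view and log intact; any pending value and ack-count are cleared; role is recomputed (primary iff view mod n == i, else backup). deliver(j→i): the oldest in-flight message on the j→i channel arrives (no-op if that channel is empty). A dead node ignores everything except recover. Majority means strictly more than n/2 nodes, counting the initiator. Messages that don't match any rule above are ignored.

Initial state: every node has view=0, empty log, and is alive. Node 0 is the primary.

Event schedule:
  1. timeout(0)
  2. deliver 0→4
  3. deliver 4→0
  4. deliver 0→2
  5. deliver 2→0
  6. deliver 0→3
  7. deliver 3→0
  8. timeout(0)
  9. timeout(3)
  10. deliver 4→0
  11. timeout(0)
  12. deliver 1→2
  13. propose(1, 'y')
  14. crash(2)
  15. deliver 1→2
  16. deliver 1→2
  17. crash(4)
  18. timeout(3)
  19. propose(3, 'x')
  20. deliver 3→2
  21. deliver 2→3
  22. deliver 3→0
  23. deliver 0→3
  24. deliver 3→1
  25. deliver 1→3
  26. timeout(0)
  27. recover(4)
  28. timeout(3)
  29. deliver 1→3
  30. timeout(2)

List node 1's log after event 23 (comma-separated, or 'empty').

empty

step 1 timeout(0): 0={back,v=1,log=-}
step 2 deliver 0→4: 4={back,v=1,log=-}
step 3 deliver 4→0: —
step 4 deliver 0→2: 2={back,v=1,log=-}
step 5 deliver 2→0: —
step 6 deliver 0→3: 3={back,v=1,log=-}
step 7 deliver 3→0: —
step 8 timeout(0): 0={back,v=2,log=-}
step 9 timeout(3): 3={back,v=2,log=-}
step 10 deliver 4→0: —
step 11 timeout(0): 0={back,v=3,log=-}
step 12 deliver 1→2: —
step 13 propose(1,'y'): —
step 14 crash(2): 2={✗back,v=1,log=-}
step 15 deliver 1→2: —
step 16 deliver 1→2: —
step 17 crash(4): 4={✗back,v=1,log=-}
step 18 timeout(3): 3={prim,v=3,log=-}
step 19 propose(3,'x'): —
step 20 deliver 3→2: —
step 21 deliver 2→3: —
step 22 deliver 3→0: —
step 23 deliver 0→3: —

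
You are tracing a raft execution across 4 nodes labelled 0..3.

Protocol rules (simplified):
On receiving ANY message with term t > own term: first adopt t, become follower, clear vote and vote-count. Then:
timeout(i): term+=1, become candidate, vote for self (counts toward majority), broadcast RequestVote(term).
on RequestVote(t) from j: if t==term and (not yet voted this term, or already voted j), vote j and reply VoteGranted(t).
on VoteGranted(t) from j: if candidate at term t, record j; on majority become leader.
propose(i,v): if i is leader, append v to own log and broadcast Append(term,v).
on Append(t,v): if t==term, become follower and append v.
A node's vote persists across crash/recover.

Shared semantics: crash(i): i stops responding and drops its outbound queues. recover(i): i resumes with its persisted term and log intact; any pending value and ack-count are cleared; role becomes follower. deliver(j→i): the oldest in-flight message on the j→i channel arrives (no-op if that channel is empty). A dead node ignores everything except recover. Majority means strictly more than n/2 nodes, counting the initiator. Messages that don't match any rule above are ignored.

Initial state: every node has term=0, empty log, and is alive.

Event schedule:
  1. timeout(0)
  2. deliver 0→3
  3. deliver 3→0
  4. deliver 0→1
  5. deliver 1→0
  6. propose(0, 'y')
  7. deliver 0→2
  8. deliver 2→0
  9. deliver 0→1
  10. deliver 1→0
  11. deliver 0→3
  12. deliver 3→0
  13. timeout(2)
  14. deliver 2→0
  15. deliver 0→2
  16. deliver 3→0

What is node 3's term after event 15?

1

step 1 timeout(0): 0={cand,t=1,log=-}
step 2 deliver 0→3: 3={foll,t=1,log=-}
step 3 deliver 3→0: —
step 4 deliver 0→1: 1={foll,t=1,log=-}
step 5 deliver 1→0: 0={lead,t=1,log=-}
step 6 propose(0,'y'): 0={lead,t=1,log=y}
step 7 deliver 0→2: 2={foll,t=1,log=-}
step 8 deliver 2→0: —
step 9 deliver 0→1: 1={foll,t=1,log=y}
step 10 deliver 1→0: —
step 11 deliver 0→3: 3={foll,t=1,log=y}
step 12 deliver 3→0: —
step 13 timeout(2): 2={cand,t=2,log=-}
step 14 deliver 2→0: 0={foll,t=2,log=y}
step 15 deliver 0→2: —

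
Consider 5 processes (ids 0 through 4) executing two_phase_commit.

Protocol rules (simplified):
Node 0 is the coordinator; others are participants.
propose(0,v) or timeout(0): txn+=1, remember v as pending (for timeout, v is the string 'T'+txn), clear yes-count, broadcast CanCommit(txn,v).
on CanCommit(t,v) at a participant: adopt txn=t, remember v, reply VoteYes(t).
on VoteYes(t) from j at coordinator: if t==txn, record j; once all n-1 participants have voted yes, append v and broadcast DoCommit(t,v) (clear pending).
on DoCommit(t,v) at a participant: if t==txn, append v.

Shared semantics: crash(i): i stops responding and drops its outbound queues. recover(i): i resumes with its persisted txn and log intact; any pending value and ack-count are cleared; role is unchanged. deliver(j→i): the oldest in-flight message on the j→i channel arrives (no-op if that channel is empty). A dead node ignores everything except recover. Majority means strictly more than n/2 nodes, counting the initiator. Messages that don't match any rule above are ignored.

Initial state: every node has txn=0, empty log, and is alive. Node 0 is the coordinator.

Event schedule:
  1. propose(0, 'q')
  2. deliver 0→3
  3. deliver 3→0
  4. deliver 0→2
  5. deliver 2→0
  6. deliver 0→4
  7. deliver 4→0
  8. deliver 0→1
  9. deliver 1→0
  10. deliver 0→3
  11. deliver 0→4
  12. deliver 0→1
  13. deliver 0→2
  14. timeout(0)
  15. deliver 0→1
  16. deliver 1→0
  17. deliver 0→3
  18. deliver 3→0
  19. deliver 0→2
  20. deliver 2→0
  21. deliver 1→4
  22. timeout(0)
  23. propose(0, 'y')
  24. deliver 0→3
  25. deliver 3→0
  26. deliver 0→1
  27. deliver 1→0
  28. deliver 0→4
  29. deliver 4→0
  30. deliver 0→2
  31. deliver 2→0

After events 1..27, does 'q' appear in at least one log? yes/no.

yes

e1 propose(0,'q'): 0[coor,t=1,-]
e2 deliver 0→3: 3[part,t=1,-]
e3 deliver 3→0: ·
e4 deliver 0→2: 2[part,t=1,-]
e5 deliver 2→0: ·
e6 deliver 0→4: 4[part,t=1,-]
e7 deliver 4→0: ·
e8 deliver 0→1: 1[part,t=1,-]
e9 deliver 1→0: 0[coor,t=1,q]
e10 deliver 0→3: 3[part,t=1,q]
e11 deliver 0→4: 4[part,t=1,q]
e12 deliver 0→1: 1[part,t=1,q]
e13 deliver 0→2: 2[part,t=1,q]
e14 timeout(0): 0[coor,t=2,q]
e15 deliver 0→1: 1[part,t=2,q]
e16 deliver 1→0: ·
e17 deliver 0→3: 3[part,t=2,q]
e18 deliver 3→0: ·
e19 deliver 0→2: 2[part,t=2,q]
e20 deliver 2→0: ·
e21 deliver 1→4: ·
e22 timeout(0): 0[coor,t=3,q]
e23 propose(0,'y'): 0[coor,t=4,q]
e24 deliver 0→3: 3[part,t=3,q]
e25 deliver 3→0: ·
e26 deliver 0→1: 1[part,t=3,q]
e27 deliver 1→0: ·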